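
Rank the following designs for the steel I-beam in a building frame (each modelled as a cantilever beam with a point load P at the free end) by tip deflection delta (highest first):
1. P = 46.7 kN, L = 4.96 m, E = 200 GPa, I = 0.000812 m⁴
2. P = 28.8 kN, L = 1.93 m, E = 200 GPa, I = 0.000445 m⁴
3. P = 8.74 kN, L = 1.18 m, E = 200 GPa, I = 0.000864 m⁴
Model: a cantilever beam with a point load P at the free end, so delta = (P·L^3) / (3·E·I) (SI units).
  Case 1: delta = (46700 × 4.96^3) / (3 × (2 × 10¹¹) × 0.000812) = 0.0117 m = 11.7 mm
  Case 2: delta = (28800 × 1.93^3) / (3 × (2 × 10¹¹) × 0.000445) = 0.0007754 m = 0.7754 mm
  Case 3: delta = (8740 × 1.18^3) / (3 × (2 × 10¹¹) × 0.000864) = 2.77 × 10⁻⁵ m = 0.0277 mm
Ordering: 11.7 mm (case 1) > 0.7754 mm (case 2) > 0.0277 mm (case 3)
Final answer: 1, 2, 3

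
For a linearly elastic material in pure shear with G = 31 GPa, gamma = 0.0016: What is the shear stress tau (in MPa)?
Model: a linearly elastic material in pure shear, so tau = G·gamma.
Convert to SI units:
  G = 31 GPa = 3.1 × 10¹⁰ Pa
Substitute:
  tau = (3.1 × 10¹⁰) × 0.0016
  tau = 4.96 × 10⁷ Pa
Convert: tau = 4.96 × 10⁷ Pa = 49.6 MPa
Final answer: tau = 49.6 MPa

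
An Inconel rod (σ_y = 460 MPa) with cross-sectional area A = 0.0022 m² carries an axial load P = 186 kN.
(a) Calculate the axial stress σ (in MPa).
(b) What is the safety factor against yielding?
(a) Axial stress σ = P/A. Convert P = 186 kN = 186000 N.
  σ = 186000 / 0.0022 = 8.455 × 10⁷ Pa = 84.55 MPa
(b) Safety factor SF = σ_y/σ = 460 / 84.55 = 5.441
Final answer: (a) σ = 84.55 MPa, (b) SF = 5.441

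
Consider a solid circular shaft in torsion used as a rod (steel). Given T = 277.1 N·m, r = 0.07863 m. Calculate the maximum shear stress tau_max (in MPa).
Model: a solid circular shaft in torsion, so tau_max = (2·T) / (π·r^3).
Substitute:
  tau_max = (2 × 277.1) / (π × 0.07863^3)
  tau_max = 362900 Pa
Convert: tau_max = 362900 Pa = 0.3629 MPa
Final answer: tau_max = 0.3629 MPa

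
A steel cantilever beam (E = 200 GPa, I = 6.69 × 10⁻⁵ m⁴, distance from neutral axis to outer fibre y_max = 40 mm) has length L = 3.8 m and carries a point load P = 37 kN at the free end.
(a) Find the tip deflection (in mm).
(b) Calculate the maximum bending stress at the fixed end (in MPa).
(a) Tip deflection of a cantilever with an end point load: δ = P·L^3 / (3·E·I). Convert P = 37 kN = 37000 N, E = 200 GPa = 2 × 10¹¹ Pa.
  δ = (37000 × 3.8^3) / (3 × (2 × 10¹¹) × (6.69 × 10⁻⁵)) = 0.05058 m = 50.58 mm
(b) Maximum bending moment at the fixed end: M = P·L = 37000 × 3.8 = 140600 N·m. Convert y_max = 40 mm = 0.04 m.
  σ = M·y_max / I = (140600 × 0.04) / (6.69 × 10⁻⁵) = 8.407 × 10⁷ Pa = 84.07 MPa
Final answer: (a) δ = 50.58 mm, (b) σ = 84.07 MPa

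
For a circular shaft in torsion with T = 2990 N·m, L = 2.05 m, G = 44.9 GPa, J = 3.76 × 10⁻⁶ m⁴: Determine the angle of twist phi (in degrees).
Model: a circular shaft in torsion, so phi = (T·L) / (G·J).
Convert to SI units:
  G = 44.9 GPa = 4.49 × 10¹⁰ Pa
Substitute:
  phi = (2990 × 2.05) / ((4.49 × 10¹⁰) × (3.76 × 10⁻⁶))
  phi = 0.03631 rad
Convert to degrees: phi = 0.03631 × 180/π = 2.08°
Final answer: phi = 2.08°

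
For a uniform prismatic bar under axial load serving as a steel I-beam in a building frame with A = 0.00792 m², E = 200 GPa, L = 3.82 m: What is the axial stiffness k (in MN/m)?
Model: a uniform prismatic bar under axial load, so k = (A·E) / L.
Convert to SI units:
  E = 200 GPa = 2 × 10¹¹ Pa
Substitute:
  k = (0.00792 × (2 × 10¹¹)) / 3.82
  k = 4.147 × 10⁸ N/m
Convert: k = 4.147 × 10⁸ N/m = 414.7 MN/m
Final answer: k = 414.7 MN/m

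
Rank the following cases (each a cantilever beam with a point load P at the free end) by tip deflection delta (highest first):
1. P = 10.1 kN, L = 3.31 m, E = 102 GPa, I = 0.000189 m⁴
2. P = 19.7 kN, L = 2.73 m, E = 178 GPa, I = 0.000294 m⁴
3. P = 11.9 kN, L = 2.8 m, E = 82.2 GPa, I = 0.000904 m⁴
Model: a cantilever beam with a point load P at the free end, so delta = (P·L^3) / (3·E·I) (SI units).
  Case 1: delta = (10100 × 3.31^3) / (3 × (1.02 × 10¹¹) × 0.000189) = 0.006333 m = 6.333 mm
  Case 2: delta = (19700 × 2.73^3) / (3 × (1.78 × 10¹¹) × 0.000294) = 0.002553 m = 2.553 mm
  Case 3: delta = (11900 × 2.8^3) / (3 × (8.22 × 10¹⁰) × 0.000904) = 0.001172 m = 1.172 mm
Ordering: 6.333 mm (case 1) > 2.553 mm (case 2) > 1.172 mm (case 3)
Final answer: 1, 2, 3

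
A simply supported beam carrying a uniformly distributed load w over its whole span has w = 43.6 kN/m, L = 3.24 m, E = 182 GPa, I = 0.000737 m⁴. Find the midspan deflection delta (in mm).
Model: a simply supported beam carrying a uniformly distributed load w over its whole span, so delta = (5·w·L^4) / (384·E·I).
Convert to SI units:
  w = 43.6 kN/m = 43600 N/m
  E = 182 GPa = 1.82 × 10¹¹ Pa
Substitute:
  delta = (5 × 43600 × 3.24^4) / (384 × (1.82 × 10¹¹) × 0.000737)
  delta = 0.0004664 m
Convert: delta = 0.0004664 m = 0.4664 mm
Final answer: delta = 0.4664 mm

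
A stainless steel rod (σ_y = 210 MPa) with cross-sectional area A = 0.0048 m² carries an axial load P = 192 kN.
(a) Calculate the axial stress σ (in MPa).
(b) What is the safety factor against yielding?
(a) Axial stress σ = P/A. Convert P = 192 kN = 192000 N.
  σ = 192000 / 0.0048 = 4 × 10⁷ Pa = 40 MPa
(b) Safety factor SF = σ_y/σ = 210 / 40 = 5.25
Final answer: (a) σ = 40 MPa, (b) SF = 5.25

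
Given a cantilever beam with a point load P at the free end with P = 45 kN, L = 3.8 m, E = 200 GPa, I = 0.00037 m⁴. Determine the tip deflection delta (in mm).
Model: a cantilever beam with a point load P at the free end, so delta = (P·L^3) / (3·E·I).
Convert to SI units:
  P = 45 kN = 45000 N
  E = 200 GPa = 2 × 10¹¹ Pa
Substitute:
  delta = (45000 × 3.8^3) / (3 × (2 × 10¹¹) × 0.00037)
  delta = 0.01112 m
Convert: delta = 0.01112 m = 11.12 mm
Final answer: delta = 11.12 mm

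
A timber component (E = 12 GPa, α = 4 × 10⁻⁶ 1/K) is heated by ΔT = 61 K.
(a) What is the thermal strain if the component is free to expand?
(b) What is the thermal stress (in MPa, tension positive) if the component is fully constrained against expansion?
(a) Free thermal strain ε_th = α·ΔT = (4 × 10⁻⁶) × 61 = 0.000244
(b) Fully constrained, the expansion is suppressed, so σ = -E·α·ΔT. Convert E = 12 GPa = 1.2 × 10¹⁰ Pa.
  σ = -(1.2 × 10¹⁰) × (4 × 10⁻⁶) × 61 = -2.928 × 10⁶ Pa = -2.928 MPa (compressive)
Final answer: (a) ε_th = 0.000244, (b) σ = -2.928 MPa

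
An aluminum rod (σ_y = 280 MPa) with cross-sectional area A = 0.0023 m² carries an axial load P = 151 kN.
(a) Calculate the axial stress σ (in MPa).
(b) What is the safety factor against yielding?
(a) Axial stress σ = P/A. Convert P = 151 kN = 151000 N.
  σ = 151000 / 0.0023 = 6.565 × 10⁷ Pa = 65.65 MPa
(b) Safety factor SF = σ_y/σ = 280 / 65.65 = 4.265
Final answer: (a) σ = 65.65 MPa, (b) SF = 4.265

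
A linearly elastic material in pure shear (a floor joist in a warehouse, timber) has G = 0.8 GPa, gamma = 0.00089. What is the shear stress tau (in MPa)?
Model: a linearly elastic material in pure shear, so tau = G·gamma.
Convert to SI units:
  G = 0.8 GPa = 8 × 10⁸ Pa
Substitute:
  tau = (8 × 10⁸) × 0.00089
  tau = 712000 Pa
Convert: tau = 712000 Pa = 0.712 MPa
Final answer: tau = 0.712 MPa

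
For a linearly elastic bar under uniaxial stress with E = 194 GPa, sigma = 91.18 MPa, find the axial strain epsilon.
Model: a linearly elastic bar under uniaxial stress, so sigma = E·epsilon.
Solve for epsilon: epsilon = sigma / E.
Convert to SI units:
  E = 194 GPa = 1.94 × 10¹¹ Pa
  sigma = 91.18 MPa = 9.118 × 10⁷ Pa
Substitute:
  epsilon = (9.118 × 10⁷) / (1.94 × 10¹¹)
  epsilon = 0.00047
Final answer: epsilon = 0.00047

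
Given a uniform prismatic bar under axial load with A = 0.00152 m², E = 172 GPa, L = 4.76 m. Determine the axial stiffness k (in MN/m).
Model: a uniform prismatic bar under axial load, so k = (A·E) / L.
Convert to SI units:
  E = 172 GPa = 1.72 × 10¹¹ Pa
Substitute:
  k = (0.00152 × (1.72 × 10¹¹)) / 4.76
  k = 5.492 × 10⁷ N/m
Convert: k = 5.492 × 10⁷ N/m = 54.92 MN/m
Final answer: k = 54.92 MN/m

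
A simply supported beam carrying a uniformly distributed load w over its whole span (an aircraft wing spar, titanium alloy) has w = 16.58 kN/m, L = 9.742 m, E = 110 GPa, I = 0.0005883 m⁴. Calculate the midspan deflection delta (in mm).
Model: a simply supported beam carrying a uniformly distributed load w over its whole span, so delta = (5·w·L^4) / (384·E·I).
Convert to SI units:
  w = 16.58 kN/m = 16580 N/m
  E = 110 GPa = 1.1 × 10¹¹ Pa
Substitute:
  delta = (5 × 16580 × 9.742^4) / (384 × (1.1 × 10¹¹) × 0.0005883)
  delta = 0.03005 m
Convert: delta = 0.03005 m = 30.05 mm
Final answer: delta = 30.05 mm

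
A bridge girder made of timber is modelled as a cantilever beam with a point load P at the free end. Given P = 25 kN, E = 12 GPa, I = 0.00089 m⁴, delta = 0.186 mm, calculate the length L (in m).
Model: a cantilever beam with a point load P at the free end, so delta = (P·L^3) / (3·E·I).
Solve for L: L = ((3·delta·E·I) / P)^(1/3).
Convert to SI units:
  P = 25 kN = 25000 N
  E = 12 GPa = 1.2 × 10¹⁰ Pa
  delta = 0.186 mm = 0.000186 m
Substitute:
  L = ((3 × 0.000186 × (1.2 × 10¹⁰) × 0.00089) / 25000)^(1/3)
  L = 0.62 m
Final answer: L = 0.62 m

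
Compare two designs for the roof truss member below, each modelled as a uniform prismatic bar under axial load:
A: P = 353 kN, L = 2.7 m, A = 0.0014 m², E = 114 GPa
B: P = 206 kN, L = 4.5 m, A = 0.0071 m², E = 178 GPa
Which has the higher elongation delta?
Model: a uniform prismatic bar under axial load, so delta = (P·L) / (A·E) (SI units).
  A: delta = (353000 × 2.7) / (0.0014 × (1.14 × 10¹¹)) = 0.005972 m = 5.972 mm
  B: delta = (206000 × 4.5) / (0.0071 × (1.78 × 10¹¹)) = 0.0007335 m = 0.7335 mm
5.972 mm > 0.7335 mm, so A is larger.
Final answer: A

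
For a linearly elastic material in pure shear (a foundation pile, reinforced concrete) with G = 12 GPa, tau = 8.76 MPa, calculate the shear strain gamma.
Model: a linearly elastic material in pure shear, so tau = G·gamma.
Solve for gamma: gamma = tau / G.
Convert to SI units:
  G = 12 GPa = 1.2 × 10¹⁰ Pa
  tau = 8.76 MPa = 8.76 × 10⁶ Pa
Substitute:
  gamma = (8.76 × 10⁶) / (1.2 × 10¹⁰)
  gamma = 0.00073
Final answer: gamma = 0.00073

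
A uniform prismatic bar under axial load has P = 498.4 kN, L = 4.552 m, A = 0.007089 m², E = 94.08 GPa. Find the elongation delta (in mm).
Model: a uniform prismatic bar under axial load, so delta = (P·L) / (A·E).
Convert to SI units:
  P = 498.4 kN = 498400 N
  E = 94.08 GPa = 9.408 × 10¹⁰ Pa
Substitute:
  delta = (498400 × 4.552) / (0.007089 × (9.408 × 10¹⁰))
  delta = 0.003402 m
Convert: delta = 0.003402 m = 3.402 mm
Final answer: delta = 3.402 mm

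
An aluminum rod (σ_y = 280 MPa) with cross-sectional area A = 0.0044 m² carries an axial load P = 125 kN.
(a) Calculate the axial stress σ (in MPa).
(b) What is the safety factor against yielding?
(a) Axial stress σ = P/A. Convert P = 125 kN = 125000 N.
  σ = 125000 / 0.0044 = 2.841 × 10⁷ Pa = 28.41 MPa
(b) Safety factor SF = σ_y/σ = 280 / 28.41 = 9.856
Final answer: (a) σ = 28.41 MPa, (b) SF = 9.856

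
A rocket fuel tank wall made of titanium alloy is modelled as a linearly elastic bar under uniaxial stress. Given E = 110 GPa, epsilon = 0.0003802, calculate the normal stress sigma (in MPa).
Model: a linearly elastic bar under uniaxial stress, so epsilon = sigma / E.
Solve for sigma: sigma = epsilon·E.
Convert to SI units:
  E = 110 GPa = 1.1 × 10¹¹ Pa
Substitute:
  sigma = 0.0003802 × (1.1 × 10¹¹)
  sigma = 4.182 × 10⁷ Pa
Convert: sigma = 4.182 × 10⁷ Pa = 41.82 MPa
Final answer: sigma = 41.82 MPa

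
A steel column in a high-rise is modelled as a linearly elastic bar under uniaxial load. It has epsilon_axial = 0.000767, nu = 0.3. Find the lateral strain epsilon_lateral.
Model: a linearly elastic bar under uniaxial load, so epsilon_lateral = -nu·epsilon_axial.
Substitute:
  epsilon_lateral = -(0.3 × 0.000767)
  epsilon_lateral = -0.0002301
Final answer: epsilon_lateral = -0.0002301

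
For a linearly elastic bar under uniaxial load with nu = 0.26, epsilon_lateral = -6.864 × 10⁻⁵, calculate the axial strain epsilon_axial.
Model: a linearly elastic bar under uniaxial load, so epsilon_lateral = -nu·epsilon_axial.
Solve for epsilon_axial: epsilon_axial = -epsilon_lateral / nu.
Substitute:
  epsilon_axial = -(-6.864 × 10⁻⁵) / 0.26
  epsilon_axial = 0.000264
Final answer: epsilon_axial = 0.000264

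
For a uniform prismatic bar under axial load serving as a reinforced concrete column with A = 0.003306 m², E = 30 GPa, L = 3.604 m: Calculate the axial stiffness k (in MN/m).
Model: a uniform prismatic bar under axial load, so k = (A·E) / L.
Convert to SI units:
  E = 30 GPa = 3 × 10¹⁰ Pa
Substitute:
  k = (0.003306 × (3 × 10¹⁰)) / 3.604
  k = 2.752 × 10⁷ N/m
Convert: k = 2.752 × 10⁷ N/m = 27.52 MN/m
Final answer: k = 27.52 MN/m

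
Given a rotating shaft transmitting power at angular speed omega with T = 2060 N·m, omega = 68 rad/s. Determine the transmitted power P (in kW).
Model: a rotating shaft transmitting power at angular speed omega, so P = T·omega.
Substitute:
  P = 2060 × 68
  P = 140100 W
Convert: P = 140100 W = 140.1 kW
Final answer: P = 140.1 kW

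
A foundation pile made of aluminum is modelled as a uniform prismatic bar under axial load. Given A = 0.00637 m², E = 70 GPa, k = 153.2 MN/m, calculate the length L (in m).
Model: a uniform prismatic bar under axial load, so k = (A·E) / L.
Solve for L: L = (A·E) / k.
Convert to SI units:
  E = 70 GPa = 7 × 10¹⁰ Pa
  k = 153.2 MN/m = 1.532 × 10⁸ N/m
Substitute:
  L = (0.00637 × (7 × 10¹⁰)) / (1.532 × 10⁸)
  L = 2.911 m
Final answer: L = 2.911 m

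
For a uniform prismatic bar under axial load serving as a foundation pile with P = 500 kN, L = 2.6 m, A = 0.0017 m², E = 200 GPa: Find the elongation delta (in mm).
Model: a uniform prismatic bar under axial load, so delta = (P·L) / (A·E).
Convert to SI units:
  P = 500 kN = 500000 N
  E = 200 GPa = 2 × 10¹¹ Pa
Substitute:
  delta = (500000 × 2.6) / (0.0017 × (2 × 10¹¹))
  delta = 0.003824 m
Convert: delta = 0.003824 m = 3.824 mm
Final answer: delta = 3.824 mm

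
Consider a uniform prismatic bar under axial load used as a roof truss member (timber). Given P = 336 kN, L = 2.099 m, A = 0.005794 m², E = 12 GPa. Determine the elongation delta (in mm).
Model: a uniform prismatic bar under axial load, so delta = (P·L) / (A·E).
Convert to SI units:
  P = 336 kN = 336000 N
  E = 12 GPa = 1.2 × 10¹⁰ Pa
Substitute:
  delta = (336000 × 2.099) / (0.005794 × (1.2 × 10¹⁰))
  delta = 0.01014 m
Convert: delta = 0.01014 m = 10.14 mm
Final answer: delta = 10.14 mm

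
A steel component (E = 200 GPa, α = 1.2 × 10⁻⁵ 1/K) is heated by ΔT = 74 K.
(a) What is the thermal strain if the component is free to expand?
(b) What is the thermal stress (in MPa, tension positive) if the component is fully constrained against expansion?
(a) Free thermal strain ε_th = α·ΔT = (1.2 × 10⁻⁵) × 74 = 0.000888
(b) Fully constrained, the expansion is suppressed, so σ = -E·α·ΔT. Convert E = 200 GPa = 2 × 10¹¹ Pa.
  σ = -(2 × 10¹¹) × (1.2 × 10⁻⁵) × 74 = -1.776 × 10⁸ Pa = -177.6 MPa (compressive)
Final answer: (a) ε_th = 0.000888, (b) σ = -177.6 MPa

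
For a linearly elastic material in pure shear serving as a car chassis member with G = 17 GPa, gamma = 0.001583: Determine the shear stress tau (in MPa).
Model: a linearly elastic material in pure shear, so tau = G·gamma.
Convert to SI units:
  G = 17 GPa = 1.7 × 10¹⁰ Pa
Substitute:
  tau = (1.7 × 10¹⁰) × 0.001583
  tau = 2.691 × 10⁷ Pa
Convert: tau = 2.691 × 10⁷ Pa = 26.91 MPa
Final answer: tau = 26.91 MPa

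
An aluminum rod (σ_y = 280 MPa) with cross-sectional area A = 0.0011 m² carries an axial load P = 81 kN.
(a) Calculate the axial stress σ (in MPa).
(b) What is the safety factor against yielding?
(a) Axial stress σ = P/A. Convert P = 81 kN = 81000 N.
  σ = 81000 / 0.0011 = 7.364 × 10⁷ Pa = 73.64 MPa
(b) Safety factor SF = σ_y/σ = 280 / 73.64 = 3.802
Final answer: (a) σ = 73.64 MPa, (b) SF = 3.802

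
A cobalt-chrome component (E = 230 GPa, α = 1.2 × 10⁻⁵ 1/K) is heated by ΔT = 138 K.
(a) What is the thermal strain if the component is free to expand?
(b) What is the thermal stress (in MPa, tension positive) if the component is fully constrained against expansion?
(a) Free thermal strain ε_th = α·ΔT = (1.2 × 10⁻⁵) × 138 = 0.001656
(b) Fully constrained, the expansion is suppressed, so σ = -E·α·ΔT. Convert E = 230 GPa = 2.3 × 10¹¹ Pa.
  σ = -(2.3 × 10¹¹) × (1.2 × 10⁻⁵) × 138 = -3.809 × 10⁸ Pa = -380.9 MPa (compressive)
Final answer: (a) ε_th = 0.001656, (b) σ = -380.9 MPa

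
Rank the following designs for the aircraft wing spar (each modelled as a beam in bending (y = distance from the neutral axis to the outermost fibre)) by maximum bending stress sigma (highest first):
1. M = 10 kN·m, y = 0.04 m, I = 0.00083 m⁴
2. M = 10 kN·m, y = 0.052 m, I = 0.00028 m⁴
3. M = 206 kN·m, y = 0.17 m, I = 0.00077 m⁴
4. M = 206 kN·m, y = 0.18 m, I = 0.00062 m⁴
Model: a beam in bending (y = distance from the neutral axis to the outermost fibre), so sigma = (M·y) / I (SI units).
  Case 1: sigma = (10000 × 0.04) / 0.00083 = 481900 Pa = 0.4819 MPa
  Case 2: sigma = (10000 × 0.052) / 0.00028 = 1.857 × 10⁶ Pa = 1.857 MPa
  Case 3: sigma = (206000 × 0.17) / 0.00077 = 4.548 × 10⁷ Pa = 45.48 MPa
  Case 4: sigma = (206000 × 0.18) / 0.00062 = 5.981 × 10⁷ Pa = 59.81 MPa
Ordering: 59.81 MPa (case 4) > 45.48 MPa (case 3) > 1.857 MPa (case 2) > 0.4819 MPa (case 1)
Final answer: 4, 3, 2, 1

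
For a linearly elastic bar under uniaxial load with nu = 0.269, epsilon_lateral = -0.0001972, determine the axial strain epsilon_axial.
Model: a linearly elastic bar under uniaxial load, so epsilon_lateral = -nu·epsilon_axial.
Solve for epsilon_axial: epsilon_axial = -epsilon_lateral / nu.
Substitute:
  epsilon_axial = -(-0.0001972) / 0.269
  epsilon_axial = 0.0007331
Final answer: epsilon_axial = 0.0007331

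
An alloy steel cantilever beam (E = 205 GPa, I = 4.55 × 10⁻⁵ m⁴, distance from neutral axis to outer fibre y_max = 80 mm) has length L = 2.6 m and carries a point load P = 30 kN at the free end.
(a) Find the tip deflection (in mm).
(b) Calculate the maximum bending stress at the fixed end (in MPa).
(a) Tip deflection of a cantilever with an end point load: δ = P·L^3 / (3·E·I). Convert P = 30 kN = 30000 N, E = 205 GPa = 2.05 × 10¹¹ Pa.
  δ = (30000 × 2.6^3) / (3 × (2.05 × 10¹¹) × (4.55 × 10⁻⁵)) = 0.01884 m = 18.84 mm
(b) Maximum bending moment at the fixed end: M = P·L = 30000 × 2.6 = 78000 N·m. Convert y_max = 80 mm = 0.08 m.
  σ = M·y_max / I = (78000 × 0.08) / (4.55 × 10⁻⁵) = 1.371 × 10⁸ Pa = 137.1 MPa
Final answer: (a) δ = 18.84 mm, (b) σ = 137.1 MPa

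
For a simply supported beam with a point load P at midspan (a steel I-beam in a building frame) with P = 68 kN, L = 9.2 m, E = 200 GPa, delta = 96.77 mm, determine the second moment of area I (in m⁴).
Model: a simply supported beam with a point load P at midspan, so delta = (P·L^3) / (48·E·I).
Solve for I: I = (P·L^3) / (48·delta·E).
Convert to SI units:
  P = 68 kN = 68000 N
  E = 200 GPa = 2 × 10¹¹ Pa
  delta = 96.77 mm = 0.09677 m
Substitute:
  I = (68000 × 9.2^3) / (48 × 0.09677 × (2 × 10¹¹))
  I = 5.7 × 10⁻⁵ m⁴
Final answer: I = 5.7 × 10⁻⁵ m⁴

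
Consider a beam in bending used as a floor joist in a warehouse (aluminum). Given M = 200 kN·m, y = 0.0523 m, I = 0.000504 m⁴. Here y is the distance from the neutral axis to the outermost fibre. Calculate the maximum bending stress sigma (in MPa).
Model: a beam in bending, so sigma = (M·y) / I.
Convert to SI units:
  M = 200 kN·m = 200000 N·m
Substitute:
  sigma = (200000 × 0.0523) / 0.000504
  sigma = 2.075 × 10⁷ Pa
Convert: sigma = 2.075 × 10⁷ Pa = 20.75 MPa
Final answer: sigma = 20.75 MPa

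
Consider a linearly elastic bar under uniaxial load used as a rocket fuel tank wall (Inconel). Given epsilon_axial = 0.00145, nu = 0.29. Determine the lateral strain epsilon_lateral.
Model: a linearly elastic bar under uniaxial load, so epsilon_lateral = -nu·epsilon_axial.
Substitute:
  epsilon_lateral = -(0.29 × 0.00145)
  epsilon_lateral = -0.0004205
Final answer: epsilon_lateral = -0.0004205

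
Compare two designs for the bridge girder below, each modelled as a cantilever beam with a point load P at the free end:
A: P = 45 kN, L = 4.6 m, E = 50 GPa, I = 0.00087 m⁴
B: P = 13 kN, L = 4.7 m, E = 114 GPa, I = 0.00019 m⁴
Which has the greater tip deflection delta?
Model: a cantilever beam with a point load P at the free end, so delta = (P·L^3) / (3·E·I) (SI units).
  A: delta = (45000 × 4.6^3) / (3 × (5 × 10¹⁰) × 0.00087) = 0.03356 m = 33.56 mm
  B: delta = (13000 × 4.7^3) / (3 × (1.14 × 10¹¹) × 0.00019) = 0.02077 m = 20.77 mm
33.56 mm > 20.77 mm, so A is larger.
Final answer: A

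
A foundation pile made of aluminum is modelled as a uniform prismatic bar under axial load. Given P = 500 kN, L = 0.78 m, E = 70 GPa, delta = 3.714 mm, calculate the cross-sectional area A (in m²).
Model: a uniform prismatic bar under axial load, so delta = (P·L) / (A·E).
Solve for A: A = (P·L) / (delta·E).
Convert to SI units:
  P = 500 kN = 500000 N
  E = 70 GPa = 7 × 10¹⁰ Pa
  delta = 3.714 mm = 0.003714 m
Substitute:
  A = (500000 × 0.78) / (0.003714 × (7 × 10¹⁰))
  A = 0.0015 m²
Final answer: A = 0.0015 m²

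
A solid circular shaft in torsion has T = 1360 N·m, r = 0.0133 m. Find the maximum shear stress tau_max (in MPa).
Model: a solid circular shaft in torsion, so tau_max = (2·T) / (π·r^3).
Substitute:
  tau_max = (2 × 1360) / (π × 0.0133^3)
  tau_max = 3.68 × 10⁸ Pa
Convert: tau_max = 3.68 × 10⁸ Pa = 368 MPa
Final answer: tau_max = 368 MPa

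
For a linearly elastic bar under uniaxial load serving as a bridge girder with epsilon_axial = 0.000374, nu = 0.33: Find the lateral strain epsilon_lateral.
Model: a linearly elastic bar under uniaxial load, so epsilon_lateral = -nu·epsilon_axial.
Substitute:
  epsilon_lateral = -(0.33 × 0.000374)
  epsilon_lateral = -0.0001234
Final answer: epsilon_lateral = -0.0001234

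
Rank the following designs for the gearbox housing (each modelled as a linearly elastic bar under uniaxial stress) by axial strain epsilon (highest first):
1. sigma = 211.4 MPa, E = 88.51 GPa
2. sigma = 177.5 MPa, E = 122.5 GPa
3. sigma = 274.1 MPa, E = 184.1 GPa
Model: a linearly elastic bar under uniaxial stress, so epsilon = sigma / E (SI units).
  Case 1: epsilon = (2.114 × 10⁸) / (8.851 × 10¹⁰) = 0.002388
  Case 2: epsilon = (1.775 × 10⁸) / (1.225 × 10¹¹) = 0.001449
  Case 3: epsilon = (2.741 × 10⁸) / (1.841 × 10¹¹) = 0.001489
Ordering: 0.002388 (case 1) > 0.001489 (case 3) > 0.001449 (case 2)
Final answer: 1, 3, 2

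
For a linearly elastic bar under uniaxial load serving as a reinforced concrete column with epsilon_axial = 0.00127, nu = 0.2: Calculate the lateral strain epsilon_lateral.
Model: a linearly elastic bar under uniaxial load, so epsilon_lateral = -nu·epsilon_axial.
Substitute:
  epsilon_lateral = -(0.2 × 0.00127)
  epsilon_lateral = -0.000254
Final answer: epsilon_lateral = -0.000254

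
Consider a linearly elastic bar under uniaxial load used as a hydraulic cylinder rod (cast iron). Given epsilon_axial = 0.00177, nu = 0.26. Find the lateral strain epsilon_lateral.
Model: a linearly elastic bar under uniaxial load, so epsilon_lateral = -nu·epsilon_axial.
Substitute:
  epsilon_lateral = -(0.26 × 0.00177)
  epsilon_lateral = -0.0004602
Final answer: epsilon_lateral = -0.0004602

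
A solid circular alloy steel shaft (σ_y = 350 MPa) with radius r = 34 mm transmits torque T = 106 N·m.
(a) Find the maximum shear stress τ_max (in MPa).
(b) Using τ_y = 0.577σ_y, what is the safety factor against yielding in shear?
(a) For a solid circular shaft, τ_max = T·r/J with J = π·r^4/2, i.e. τ_max = 2·T / (π·r^3). Convert r = 34 mm = 0.034 m.
  τ_max = (2 × 106) / (π × 0.034^3) = 1.717 × 10⁶ Pa = 1.717 MPa
(b) τ_y = 0.577 × 350 = 201.95 MPa
  SF = τ_y/τ_max = 201.95 / 1.717 = 117.6
Final answer: (a) τ_max = 1.717 MPa, (b) SF = 117.6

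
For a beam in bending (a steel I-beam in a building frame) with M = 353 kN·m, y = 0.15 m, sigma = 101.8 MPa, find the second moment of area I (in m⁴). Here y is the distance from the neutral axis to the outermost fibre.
Model: a beam in bending, so sigma = (M·y) / I.
Solve for I: I = (M·y) / sigma.
Convert to SI units:
  M = 353 kN·m = 353000 N·m
  sigma = 101.8 MPa = 1.018 × 10⁸ Pa
Substitute:
  I = (353000 × 0.15) / (1.018 × 10⁸)
  I = 0.0005201 m⁴
Final answer: I = 0.0005201 m⁴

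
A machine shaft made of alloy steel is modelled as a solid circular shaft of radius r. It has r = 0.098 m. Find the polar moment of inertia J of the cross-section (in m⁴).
Model: a solid circular shaft of radius r, so J = (π·r^4) / 2.
Substitute:
  J = (π × 0.098^4) / 2
  J = 0.0001449 m⁴
Final answer: J = 0.0001449 m⁴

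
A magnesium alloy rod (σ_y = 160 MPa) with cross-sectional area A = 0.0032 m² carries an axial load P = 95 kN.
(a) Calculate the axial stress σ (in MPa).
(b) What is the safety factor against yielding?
(a) Axial stress σ = P/A. Convert P = 95 kN = 95000 N.
  σ = 95000 / 0.0032 = 2.969 × 10⁷ Pa = 29.69 MPa
(b) Safety factor SF = σ_y/σ = 160 / 29.69 = 5.389
Final answer: (a) σ = 29.69 MPa, (b) SF = 5.389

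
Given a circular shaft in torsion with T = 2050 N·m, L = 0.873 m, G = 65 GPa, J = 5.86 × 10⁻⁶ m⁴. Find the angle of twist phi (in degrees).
Model: a circular shaft in torsion, so phi = (T·L) / (G·J).
Convert to SI units:
  G = 65 GPa = 6.5 × 10¹⁰ Pa
Substitute:
  phi = (2050 × 0.873) / ((6.5 × 10¹⁰) × (5.86 × 10⁻⁶))
  phi = 0.004698 rad
Convert to degrees: phi = 0.004698 × 180/π = 0.2692°
Final answer: phi = 0.2692°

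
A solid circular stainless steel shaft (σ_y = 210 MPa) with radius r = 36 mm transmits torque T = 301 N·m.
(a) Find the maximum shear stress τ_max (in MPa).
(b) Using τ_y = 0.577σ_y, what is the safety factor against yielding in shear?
(a) For a solid circular shaft, τ_max = T·r/J with J = π·r^4/2, i.e. τ_max = 2·T / (π·r^3). Convert r = 36 mm = 0.036 m.
  τ_max = (2 × 301) / (π × 0.036^3) = 4.107 × 10⁶ Pa = 4.107 MPa
(b) τ_y = 0.577 × 210 = 121.17 MPa
  SF = τ_y/τ_max = 121.17 / 4.107 = 29.5
Final answer: (a) τ_max = 4.107 MPa, (b) SF = 29.5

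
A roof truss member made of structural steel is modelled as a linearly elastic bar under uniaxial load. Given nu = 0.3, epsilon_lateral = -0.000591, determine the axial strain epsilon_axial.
Model: a linearly elastic bar under uniaxial load, so epsilon_lateral = -nu·epsilon_axial.
Solve for epsilon_axial: epsilon_axial = -epsilon_lateral / nu.
Substitute:
  epsilon_axial = -(-0.000591) / 0.3
  epsilon_axial = 0.00197
Final answer: epsilon_axial = 0.00197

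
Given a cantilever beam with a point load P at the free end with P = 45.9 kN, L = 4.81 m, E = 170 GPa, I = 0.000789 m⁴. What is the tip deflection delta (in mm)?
Model: a cantilever beam with a point load P at the free end, so delta = (P·L^3) / (3·E·I).
Convert to SI units:
  P = 45.9 kN = 45900 N
  E = 170 GPa = 1.7 × 10¹¹ Pa
Substitute:
  delta = (45900 × 4.81^3) / (3 × (1.7 × 10¹¹) × 0.000789)
  delta = 0.01269 m
Convert: delta = 0.01269 m = 12.69 mm
Final answer: delta = 12.69 mm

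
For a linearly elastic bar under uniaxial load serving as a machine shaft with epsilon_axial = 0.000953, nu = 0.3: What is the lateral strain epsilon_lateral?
Model: a linearly elastic bar under uniaxial load, so epsilon_lateral = -nu·epsilon_axial.
Substitute:
  epsilon_lateral = -(0.3 × 0.000953)
  epsilon_lateral = -0.0002859
Final answer: epsilon_lateral = -0.0002859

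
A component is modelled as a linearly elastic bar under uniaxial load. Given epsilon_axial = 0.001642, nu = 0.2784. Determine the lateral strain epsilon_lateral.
Model: a linearly elastic bar under uniaxial load, so epsilon_lateral = -nu·epsilon_axial.
Substitute:
  epsilon_lateral = -(0.2784 × 0.001642)
  epsilon_lateral = -0.0004571
Final answer: epsilon_lateral = -0.0004571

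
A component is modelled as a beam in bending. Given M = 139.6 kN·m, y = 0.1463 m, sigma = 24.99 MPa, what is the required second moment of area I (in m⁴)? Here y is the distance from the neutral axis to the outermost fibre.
Model: a beam in bending, so sigma = (M·y) / I.
Solve for I: I = (M·y) / sigma.
Convert to SI units:
  M = 139.6 kN·m = 139600 N·m
  sigma = 24.99 MPa = 2.499 × 10⁷ Pa
Substitute:
  I = (139600 × 0.1463) / (2.499 × 10⁷)
  I = 0.0008173 m⁴
Final answer: I = 0.0008173 m⁴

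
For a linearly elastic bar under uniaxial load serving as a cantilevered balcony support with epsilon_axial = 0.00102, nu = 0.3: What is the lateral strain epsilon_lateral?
Model: a linearly elastic bar under uniaxial load, so epsilon_lateral = -nu·epsilon_axial.
Substitute:
  epsilon_lateral = -(0.3 × 0.00102)
  epsilon_lateral = -0.000306
Final answer: epsilon_lateral = -0.000306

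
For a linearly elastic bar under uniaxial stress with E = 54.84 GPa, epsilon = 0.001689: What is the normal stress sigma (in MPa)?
Model: a linearly elastic bar under uniaxial stress, so sigma = E·epsilon.
Convert to SI units:
  E = 54.84 GPa = 5.484 × 10¹⁰ Pa
Substitute:
  sigma = (5.484 × 10¹⁰) × 0.001689
  sigma = 9.262 × 10⁷ Pa
Convert: sigma = 9.262 × 10⁷ Pa = 92.62 MPa
Final answer: sigma = 92.62 MPa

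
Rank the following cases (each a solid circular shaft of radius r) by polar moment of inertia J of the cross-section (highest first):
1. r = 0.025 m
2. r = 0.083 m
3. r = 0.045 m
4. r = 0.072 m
Model: a solid circular shaft of radius r, so J = (π·r^4) / 2 (SI units).
  Case 1: J = (π × 0.025^4) / 2 = 6.136 × 10⁻⁷ m⁴
  Case 2: J = (π × 0.083^4) / 2 = 7.455 × 10⁻⁵ m⁴
  Case 3: J = (π × 0.045^4) / 2 = 6.441 × 10⁻⁶ m⁴
  Case 4: J = (π × 0.072^4) / 2 = 4.221 × 10⁻⁵ m⁴
Ordering: 7.455 × 10⁻⁵ m⁴ (case 2) > 4.221 × 10⁻⁵ m⁴ (case 4) > 6.441 × 10⁻⁶ m⁴ (case 3) > 6.136 × 10⁻⁷ m⁴ (case 1)
Final answer: 2, 4, 3, 1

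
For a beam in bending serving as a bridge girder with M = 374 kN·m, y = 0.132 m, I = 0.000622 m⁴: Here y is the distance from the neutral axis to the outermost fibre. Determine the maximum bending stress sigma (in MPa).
Model: a beam in bending, so sigma = (M·y) / I.
Convert to SI units:
  M = 374 kN·m = 374000 N·m
Substitute:
  sigma = (374000 × 0.132) / 0.000622
  sigma = 7.937 × 10⁷ Pa
Convert: sigma = 7.937 × 10⁷ Pa = 79.37 MPa
Final answer: sigma = 79.37 MPa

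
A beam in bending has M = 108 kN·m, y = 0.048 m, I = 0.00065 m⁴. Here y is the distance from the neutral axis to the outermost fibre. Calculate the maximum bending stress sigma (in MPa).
Model: a beam in bending, so sigma = (M·y) / I.
Convert to SI units:
  M = 108 kN·m = 108000 N·m
Substitute:
  sigma = (108000 × 0.048) / 0.00065
  sigma = 7.975 × 10⁶ Pa
Convert: sigma = 7.975 × 10⁶ Pa = 7.975 MPa
Final answer: sigma = 7.975 MPa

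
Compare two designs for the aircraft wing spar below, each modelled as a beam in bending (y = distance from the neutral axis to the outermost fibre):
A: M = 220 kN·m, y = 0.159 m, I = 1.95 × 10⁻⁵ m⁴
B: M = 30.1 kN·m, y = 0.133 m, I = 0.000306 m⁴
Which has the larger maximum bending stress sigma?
Model: a beam in bending (y = distance from the neutral axis to the outermost fibre), so sigma = (M·y) / I (SI units).
  A: sigma = (220000 × 0.159) / (1.95 × 10⁻⁵) = 1.794 × 10⁹ Pa = 1794 MPa
  B: sigma = (30100 × 0.133) / 0.000306 = 1.308 × 10⁷ Pa = 13.08 MPa
1794 MPa > 13.08 MPa, so A is larger.
Final answer: A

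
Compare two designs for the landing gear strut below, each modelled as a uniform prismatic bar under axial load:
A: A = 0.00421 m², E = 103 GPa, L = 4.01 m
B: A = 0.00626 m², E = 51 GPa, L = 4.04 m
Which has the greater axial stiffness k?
Model: a uniform prismatic bar under axial load, so k = (A·E) / L (SI units).
  A: k = (0.00421 × (1.03 × 10¹¹)) / 4.01 = 1.081 × 10⁸ N/m = 108.1 MN/m
  B: k = (0.00626 × (5.1 × 10¹⁰)) / 4.04 = 7.902 × 10⁷ N/m = 79.02 MN/m
108.1 MN/m > 79.02 MN/m, so A is larger.
Final answer: A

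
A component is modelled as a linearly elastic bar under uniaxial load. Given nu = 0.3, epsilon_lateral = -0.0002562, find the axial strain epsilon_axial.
Model: a linearly elastic bar under uniaxial load, so epsilon_lateral = -nu·epsilon_axial.
Solve for epsilon_axial: epsilon_axial = -epsilon_lateral / nu.
Substitute:
  epsilon_axial = -(-0.0002562) / 0.3
  epsilon_axial = 0.000854
Final answer: epsilon_axial = 0.000854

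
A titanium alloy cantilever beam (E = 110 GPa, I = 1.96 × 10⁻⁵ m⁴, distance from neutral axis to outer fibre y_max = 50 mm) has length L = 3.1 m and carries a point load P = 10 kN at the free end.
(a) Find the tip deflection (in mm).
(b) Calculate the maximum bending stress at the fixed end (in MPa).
(a) Tip deflection of a cantilever with an end point load: δ = P·L^3 / (3·E·I). Convert P = 10 kN = 10000 N, E = 110 GPa = 1.1 × 10¹¹ Pa.
  δ = (10000 × 3.1^3) / (3 × (1.1 × 10¹¹) × (1.96 × 10⁻⁵)) = 0.04606 m = 46.06 mm
(b) Maximum bending moment at the fixed end: M = P·L = 10000 × 3.1 = 31000 N·m. Convert y_max = 50 mm = 0.05 m.
  σ = M·y_max / I = (31000 × 0.05) / (1.96 × 10⁻⁵) = 7.908 × 10⁷ Pa = 79.08 MPa
Final answer: (a) δ = 46.06 mm, (b) σ = 79.08 MPa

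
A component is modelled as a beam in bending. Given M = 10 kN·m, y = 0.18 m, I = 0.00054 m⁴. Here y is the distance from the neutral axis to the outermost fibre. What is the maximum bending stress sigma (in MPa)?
Model: a beam in bending, so sigma = (M·y) / I.
Convert to SI units:
  M = 10 kN·m = 10000 N·m
Substitute:
  sigma = (10000 × 0.18) / 0.00054
  sigma = 3.333 × 10⁶ Pa
Convert: sigma = 3.333 × 10⁶ Pa = 3.333 MPa
Final answer: sigma = 3.333 MPa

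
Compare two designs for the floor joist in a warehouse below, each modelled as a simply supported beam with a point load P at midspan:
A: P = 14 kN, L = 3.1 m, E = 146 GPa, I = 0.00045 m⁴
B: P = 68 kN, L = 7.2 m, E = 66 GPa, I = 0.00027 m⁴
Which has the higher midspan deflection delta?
Model: a simply supported beam with a point load P at midspan, so delta = (P·L^3) / (48·E·I) (SI units).
  A: delta = (14000 × 3.1^3) / (48 × (1.46 × 10¹¹) × 0.00045) = 0.0001323 m = 0.1323 mm
  B: delta = (68000 × 7.2^3) / (48 × (6.6 × 10¹⁰) × 0.00027) = 0.02967 m = 29.67 mm
29.67 mm > 0.1323 mm, so B is larger.
Final answer: B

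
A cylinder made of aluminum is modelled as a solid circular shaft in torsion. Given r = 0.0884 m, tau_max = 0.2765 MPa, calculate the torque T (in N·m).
Model: a solid circular shaft in torsion, so tau_max = (2·T) / (π·r^3).
Solve for T: T = (π·tau_max·r^3) / 2.
Convert to SI units:
  tau_max = 0.2765 MPa = 276500 Pa
Substitute:
  T = (π × 276500 × 0.0884^3) / 2
  T = 300 N·m
Final answer: T = 300 N·m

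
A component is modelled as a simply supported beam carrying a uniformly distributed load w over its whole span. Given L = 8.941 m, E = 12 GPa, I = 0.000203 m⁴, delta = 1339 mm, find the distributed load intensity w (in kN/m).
Model: a simply supported beam carrying a uniformly distributed load w over its whole span, so delta = (5·w·L^4) / (384·E·I).
Solve for w: w = (384·delta·E·I) / (5·L^4).
Convert to SI units:
  E = 12 GPa = 1.2 × 10¹⁰ Pa
  delta = 1339 mm = 1.339 m
Substitute:
  w = (384 × 1.339 × (1.2 × 10¹⁰) × 0.000203) / (5 × 8.941^4)
  w = 39200 N/m
Convert: w = 39200 N/m = 39.2 kN/m
Final answer: w = 39.2 kN/m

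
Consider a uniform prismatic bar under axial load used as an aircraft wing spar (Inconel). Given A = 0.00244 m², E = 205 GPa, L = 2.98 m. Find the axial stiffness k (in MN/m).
Model: a uniform prismatic bar under axial load, so k = (A·E) / L.
Convert to SI units:
  E = 205 GPa = 2.05 × 10¹¹ Pa
Substitute:
  k = (0.00244 × (2.05 × 10¹¹)) / 2.98
  k = 1.679 × 10⁸ N/m
Convert: k = 1.679 × 10⁸ N/m = 167.9 MN/m
Final answer: k = 167.9 MN/m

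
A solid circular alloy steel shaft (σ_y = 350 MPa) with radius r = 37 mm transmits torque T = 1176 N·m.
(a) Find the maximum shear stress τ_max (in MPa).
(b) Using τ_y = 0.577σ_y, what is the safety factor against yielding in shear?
(a) For a solid circular shaft, τ_max = T·r/J with J = π·r^4/2, i.e. τ_max = 2·T / (π·r^3). Convert r = 37 mm = 0.037 m.
  τ_max = (2 × 1176) / (π × 0.037^3) = 1.478 × 10⁷ Pa = 14.78 MPa
(b) τ_y = 0.577 × 350 = 201.95 MPa
  SF = τ_y/τ_max = 201.95 / 14.78 = 13.66
Final answer: (a) τ_max = 14.78 MPa, (b) SF = 13.66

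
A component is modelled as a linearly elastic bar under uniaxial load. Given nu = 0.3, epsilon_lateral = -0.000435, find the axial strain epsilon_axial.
Model: a linearly elastic bar under uniaxial load, so epsilon_lateral = -nu·epsilon_axial.
Solve for epsilon_axial: epsilon_axial = -epsilon_lateral / nu.
Substitute:
  epsilon_axial = -(-0.000435) / 0.3
  epsilon_axial = 0.00145
Final answer: epsilon_axial = 0.00145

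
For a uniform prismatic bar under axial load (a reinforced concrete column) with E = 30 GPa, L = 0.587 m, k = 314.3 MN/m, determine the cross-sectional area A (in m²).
Model: a uniform prismatic bar under axial load, so k = (A·E) / L.
Solve for A: A = (k·L) / E.
Convert to SI units:
  E = 30 GPa = 3 × 10¹⁰ Pa
  k = 314.3 MN/m = 3.143 × 10⁸ N/m
Substitute:
  A = ((3.143 × 10⁸) × 0.587) / (3 × 10¹⁰)
  A = 0.00615 m²
Final answer: A = 0.00615 m²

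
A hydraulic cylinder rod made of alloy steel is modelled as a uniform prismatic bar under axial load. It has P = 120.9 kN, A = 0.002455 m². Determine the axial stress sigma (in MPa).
Model: a uniform prismatic bar under axial load, so sigma = P / A.
Convert to SI units:
  P = 120.9 kN = 120900 N
Substitute:
  sigma = 120900 / 0.002455
  sigma = 4.925 × 10⁷ Pa
Convert: sigma = 4.925 × 10⁷ Pa = 49.25 MPa
Final answer: sigma = 49.25 MPa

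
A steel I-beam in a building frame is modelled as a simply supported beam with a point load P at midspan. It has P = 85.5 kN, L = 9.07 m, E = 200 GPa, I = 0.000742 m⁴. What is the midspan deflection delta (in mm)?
Model: a simply supported beam with a point load P at midspan, so delta = (P·L^3) / (48·E·I).
Convert to SI units:
  P = 85.5 kN = 85500 N
  E = 200 GPa = 2 × 10¹¹ Pa
Substitute:
  delta = (85500 × 9.07^3) / (48 × (2 × 10¹¹) × 0.000742)
  delta = 0.008956 m
Convert: delta = 0.008956 m = 8.956 mm
Final answer: delta = 8.956 mm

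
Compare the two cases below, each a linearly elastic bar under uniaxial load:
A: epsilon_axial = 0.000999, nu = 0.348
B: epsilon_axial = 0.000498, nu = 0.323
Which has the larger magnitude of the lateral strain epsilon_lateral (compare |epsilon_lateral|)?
Model: a linearly elastic bar under uniaxial load, so epsilon_lateral = -nu·epsilon_axial (SI units).
  A: epsilon_lateral = -(0.348 × 0.000999) = -0.0003477
  B: epsilon_lateral = -(0.323 × 0.000498) = -0.0001609
|epsilon_lateral|: A = 0.0003477, B = 0.0001609, so A is larger in magnitude.
Final answer: A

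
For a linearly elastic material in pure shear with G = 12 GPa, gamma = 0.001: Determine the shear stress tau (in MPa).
Model: a linearly elastic material in pure shear, so tau = G·gamma.
Convert to SI units:
  G = 12 GPa = 1.2 × 10¹⁰ Pa
Substitute:
  tau = (1.2 × 10¹⁰) × 0.001
  tau = 1.2 × 10⁷ Pa
Convert: tau = 1.2 × 10⁷ Pa = 12 MPa
Final answer: tau = 12 MPa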